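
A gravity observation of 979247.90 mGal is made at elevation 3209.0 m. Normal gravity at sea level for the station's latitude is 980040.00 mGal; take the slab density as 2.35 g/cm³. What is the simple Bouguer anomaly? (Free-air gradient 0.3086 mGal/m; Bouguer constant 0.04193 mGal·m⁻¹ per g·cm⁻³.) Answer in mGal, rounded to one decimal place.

Free-air correction = 0.3086 × 3209.0 = 990.30 mGal
Free-air anomaly = 979247.90 − 980040.00 + (990.30) = 198.20 mGal
Bouguer slab correction = 0.04193 × 2.35 × 3209.0 = 316.20 mGal
Simple Bouguer anomaly = 198.20 − (316.20) = -118.00 mGal

-118.0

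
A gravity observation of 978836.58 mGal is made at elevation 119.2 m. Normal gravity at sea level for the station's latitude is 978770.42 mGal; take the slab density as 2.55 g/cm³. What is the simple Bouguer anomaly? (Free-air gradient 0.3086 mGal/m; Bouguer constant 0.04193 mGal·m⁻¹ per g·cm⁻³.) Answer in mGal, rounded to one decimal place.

Free-air correction = 0.3086 × 119.2 = 36.79 mGal
Free-air anomaly = 978836.58 − 978770.42 + (36.79) = 102.95 mGal
Bouguer slab correction = 0.04193 × 2.55 × 119.2 = 12.75 mGal
Simple Bouguer anomaly = 102.95 − (12.75) = 90.20 mGal

90.2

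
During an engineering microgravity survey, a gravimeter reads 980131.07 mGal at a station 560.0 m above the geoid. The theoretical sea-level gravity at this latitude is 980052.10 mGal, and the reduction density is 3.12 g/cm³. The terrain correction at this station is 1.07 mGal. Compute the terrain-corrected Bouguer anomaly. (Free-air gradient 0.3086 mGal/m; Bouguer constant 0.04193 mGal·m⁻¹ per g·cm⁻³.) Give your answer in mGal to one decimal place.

Free-air correction = 0.3086 × 560.0 = 172.82 mGal
Free-air anomaly = 980131.07 − 980052.10 + (172.82) = 251.79 mGal
Bouguer slab correction = 0.04193 × 3.12 × 560.0 = 73.26 mGal
Simple Bouguer anomaly = 251.79 − (73.26) = 178.53 mGal
Complete Bouguer anomaly = 178.53 + 1.07 = 179.60 mGal

179.6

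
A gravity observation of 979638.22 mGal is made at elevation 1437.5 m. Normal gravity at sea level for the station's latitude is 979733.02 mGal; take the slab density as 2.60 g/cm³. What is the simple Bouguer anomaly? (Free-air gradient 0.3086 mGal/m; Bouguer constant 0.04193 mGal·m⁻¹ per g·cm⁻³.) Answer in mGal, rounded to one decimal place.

Free-air correction = 0.3086 × 1437.5 = 443.61 mGal
Free-air anomaly = 979638.22 − 979733.02 + (443.61) = 348.81 mGal
Bouguer slab correction = 0.04193 × 2.60 × 1437.5 = 156.71 mGal
Simple Bouguer anomaly = 348.81 − (156.71) = 192.10 mGal

192.1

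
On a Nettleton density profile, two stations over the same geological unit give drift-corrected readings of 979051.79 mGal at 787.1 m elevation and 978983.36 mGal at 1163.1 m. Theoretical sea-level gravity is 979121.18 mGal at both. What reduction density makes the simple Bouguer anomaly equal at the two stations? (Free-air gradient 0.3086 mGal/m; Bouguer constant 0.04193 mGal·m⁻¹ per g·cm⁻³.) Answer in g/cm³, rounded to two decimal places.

3.02

Δg_obs = 978983.36 − 979051.79 = -68.43 mGal over Δh = 1163.1 − 787.1 = 376.0 m
Equal Bouguer anomalies ⇒ Δg_obs + (0.3086 − 0.04193ρ)·Δh = 0
0.3086 − 0.04193ρ = −Δg_obs/Δh = 0.18199
ρ = (0.3086 − 0.18199) / 0.04193 = 3.02 g/cm³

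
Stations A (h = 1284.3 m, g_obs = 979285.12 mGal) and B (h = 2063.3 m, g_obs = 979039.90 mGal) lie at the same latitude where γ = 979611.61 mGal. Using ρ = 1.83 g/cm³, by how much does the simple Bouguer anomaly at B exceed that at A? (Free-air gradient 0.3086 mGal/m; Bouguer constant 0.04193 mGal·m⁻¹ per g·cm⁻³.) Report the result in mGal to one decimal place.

-64.6

Δg_SB(A) = 979285.12 − 979611.61 + 0.3086×1284.3 − 0.04193×1.83×1284.3 = -28.70 mGal
Δg_SB(B) = 979039.90 − 979611.61 + 0.3086×2063.3 − 0.04193×1.83×2063.3 = -93.30 mGal
Difference = -93.30 − (-28.70) = -64.60 mGal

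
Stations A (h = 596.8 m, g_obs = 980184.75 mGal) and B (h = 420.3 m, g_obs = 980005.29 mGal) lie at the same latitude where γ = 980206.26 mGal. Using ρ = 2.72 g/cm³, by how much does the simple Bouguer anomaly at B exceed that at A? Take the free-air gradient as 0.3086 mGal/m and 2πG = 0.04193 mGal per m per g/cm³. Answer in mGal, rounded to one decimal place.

Δg_SB(A) = 980184.75 − 980206.26 + 0.3086×596.8 − 0.04193×2.72×596.8 = 94.60 mGal
Δg_SB(B) = 980005.29 − 980206.26 + 0.3086×420.3 − 0.04193×2.72×420.3 = -119.20 mGal
Difference = -119.20 − (94.60) = -213.80 mGal

-213.8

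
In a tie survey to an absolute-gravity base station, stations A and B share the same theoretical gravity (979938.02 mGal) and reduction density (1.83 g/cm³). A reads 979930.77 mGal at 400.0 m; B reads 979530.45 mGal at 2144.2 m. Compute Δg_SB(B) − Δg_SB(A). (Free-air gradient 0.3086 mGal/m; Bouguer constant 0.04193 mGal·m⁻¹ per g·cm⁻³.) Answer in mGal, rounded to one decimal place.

4.1

Δg_SB(A) = 979930.77 − 979938.02 + 0.3086×400.0 − 0.04193×1.83×400.0 = 85.50 mGal
Δg_SB(B) = 979530.45 − 979938.02 + 0.3086×2144.2 − 0.04193×1.83×2144.2 = 89.60 mGal
Difference = 89.60 − (85.50) = 4.10 mGal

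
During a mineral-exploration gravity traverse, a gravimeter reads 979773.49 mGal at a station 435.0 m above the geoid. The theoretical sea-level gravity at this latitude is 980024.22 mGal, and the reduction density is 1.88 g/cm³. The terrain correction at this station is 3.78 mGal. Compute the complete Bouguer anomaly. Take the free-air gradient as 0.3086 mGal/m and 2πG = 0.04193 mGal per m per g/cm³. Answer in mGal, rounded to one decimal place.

-147.0

Free-air correction = 0.3086 × 435.0 = 134.24 mGal
Free-air anomaly = 979773.49 − 980024.22 + (134.24) = -116.49 mGal
Bouguer slab correction = 0.04193 × 1.88 × 435.0 = 34.29 mGal
Simple Bouguer anomaly = -116.49 − (34.29) = -150.78 mGal
Complete Bouguer anomaly = -150.78 + 3.78 = -147.00 mGal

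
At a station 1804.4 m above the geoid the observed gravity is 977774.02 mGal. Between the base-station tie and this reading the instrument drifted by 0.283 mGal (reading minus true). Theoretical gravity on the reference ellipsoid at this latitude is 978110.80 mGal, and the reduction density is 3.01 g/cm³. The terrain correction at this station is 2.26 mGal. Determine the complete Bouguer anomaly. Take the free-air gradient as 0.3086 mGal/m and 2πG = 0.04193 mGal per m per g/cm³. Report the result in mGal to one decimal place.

Drift-corrected reading = 977774.02 − (0.283) = 977773.737 mGal
Free-air correction = 0.3086 × 1804.4 = 556.84 mGal
Free-air anomaly = 977773.737 − 978110.80 + (556.84) = 219.777 mGal
Bouguer slab correction = 0.04193 × 3.01 × 1804.4 = 227.73 mGal
Simple Bouguer anomaly = 219.777 − (227.73) = -7.953 mGal
Complete Bouguer anomaly = -7.953 + 2.26 = -5.693 mGal

-5.7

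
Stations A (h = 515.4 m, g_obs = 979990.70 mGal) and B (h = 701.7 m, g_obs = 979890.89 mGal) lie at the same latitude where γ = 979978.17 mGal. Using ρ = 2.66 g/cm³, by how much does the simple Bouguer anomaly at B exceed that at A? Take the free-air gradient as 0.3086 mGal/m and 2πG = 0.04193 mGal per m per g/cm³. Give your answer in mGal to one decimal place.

-63.1

Δg_SB(A) = 979990.70 − 979978.17 + 0.3086×515.4 − 0.04193×2.66×515.4 = 114.10 mGal
Δg_SB(B) = 979890.89 − 979978.17 + 0.3086×701.7 − 0.04193×2.66×701.7 = 51.00 mGal
Difference = 51.00 − (114.10) = -63.10 mGal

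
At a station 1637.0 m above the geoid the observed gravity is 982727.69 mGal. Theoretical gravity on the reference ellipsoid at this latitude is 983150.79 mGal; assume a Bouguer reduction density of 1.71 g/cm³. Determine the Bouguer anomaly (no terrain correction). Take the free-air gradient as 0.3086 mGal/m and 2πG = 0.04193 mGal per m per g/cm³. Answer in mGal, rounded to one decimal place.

Free-air correction = 0.3086 × 1637.0 = 505.18 mGal
Free-air anomaly = 982727.69 − 983150.79 + (505.18) = 82.08 mGal
Bouguer slab correction = 0.04193 × 1.71 × 1637.0 = 117.37 mGal
Simple Bouguer anomaly = 82.08 − (117.37) = -35.29 mGal

-35.3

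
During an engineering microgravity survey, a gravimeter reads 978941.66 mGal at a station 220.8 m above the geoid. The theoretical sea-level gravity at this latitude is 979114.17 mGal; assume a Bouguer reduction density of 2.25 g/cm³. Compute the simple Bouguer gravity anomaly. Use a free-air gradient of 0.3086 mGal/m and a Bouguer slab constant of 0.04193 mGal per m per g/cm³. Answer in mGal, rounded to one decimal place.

-125.2

Free-air correction = 0.3086 × 220.8 = 68.14 mGal
Free-air anomaly = 978941.66 − 979114.17 + (68.14) = -104.37 mGal
Bouguer slab correction = 0.04193 × 2.25 × 220.8 = 20.83 mGal
Simple Bouguer anomaly = -104.37 − (20.83) = -125.20 mGal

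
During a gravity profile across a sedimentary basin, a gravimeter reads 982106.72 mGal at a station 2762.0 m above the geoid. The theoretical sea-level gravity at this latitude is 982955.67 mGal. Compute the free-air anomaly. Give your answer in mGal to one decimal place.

3.4

Free-air correction = 0.3086 × 2762.0 = 852.35 mGal
Free-air anomaly = 982106.72 − 982955.67 + (852.35) = 3.40 mGal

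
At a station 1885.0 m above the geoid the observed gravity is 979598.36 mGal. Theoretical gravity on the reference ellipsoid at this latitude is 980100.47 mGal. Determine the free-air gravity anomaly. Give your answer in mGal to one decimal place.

Free-air correction = 0.3086 × 1885.0 = 581.71 mGal
Free-air anomaly = 979598.36 − 980100.47 + (581.71) = 79.60 mGal

79.6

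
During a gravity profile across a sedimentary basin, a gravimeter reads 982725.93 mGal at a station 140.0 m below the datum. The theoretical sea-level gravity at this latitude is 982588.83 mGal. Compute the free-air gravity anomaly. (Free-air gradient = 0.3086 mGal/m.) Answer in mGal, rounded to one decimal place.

Free-air correction = 0.3086 × -140.0 = -43.20 mGal
Free-air anomaly = 982725.93 − 982588.83 + (-43.20) = 93.90 mGal

93.9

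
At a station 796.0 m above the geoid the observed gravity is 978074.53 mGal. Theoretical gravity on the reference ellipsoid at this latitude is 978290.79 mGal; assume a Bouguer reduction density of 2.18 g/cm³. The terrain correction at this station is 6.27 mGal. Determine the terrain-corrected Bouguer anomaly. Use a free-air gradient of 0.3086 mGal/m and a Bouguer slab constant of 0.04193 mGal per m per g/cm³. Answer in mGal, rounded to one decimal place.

-37.1

Free-air correction = 0.3086 × 796.0 = 245.65 mGal
Free-air anomaly = 978074.53 − 978290.79 + (245.65) = 29.39 mGal
Bouguer slab correction = 0.04193 × 2.18 × 796.0 = 72.76 mGal
Simple Bouguer anomaly = 29.39 − (72.76) = -43.37 mGal
Complete Bouguer anomaly = -43.37 + 6.27 = -37.10 mGal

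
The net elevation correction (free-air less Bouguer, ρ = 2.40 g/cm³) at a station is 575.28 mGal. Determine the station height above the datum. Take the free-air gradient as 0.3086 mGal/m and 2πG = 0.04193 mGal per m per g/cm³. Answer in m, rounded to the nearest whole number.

Combined gradient = 0.3086 − 0.04193 × 2.40 = 0.2079680 mGal/m
h = 575.28 / 0.2079680 = 2766.19 m

2766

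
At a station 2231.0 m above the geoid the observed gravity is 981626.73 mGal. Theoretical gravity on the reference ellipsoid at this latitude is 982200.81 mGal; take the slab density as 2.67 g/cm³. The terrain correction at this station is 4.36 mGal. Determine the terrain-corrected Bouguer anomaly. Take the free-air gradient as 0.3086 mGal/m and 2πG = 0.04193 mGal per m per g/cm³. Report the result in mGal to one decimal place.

Free-air correction = 0.3086 × 2231.0 = 688.49 mGal
Free-air anomaly = 981626.73 − 982200.81 + (688.49) = 114.41 mGal
Bouguer slab correction = 0.04193 × 2.67 × 2231.0 = 249.77 mGal
Simple Bouguer anomaly = 114.41 − (249.77) = -135.36 mGal
Complete Bouguer anomaly = -135.36 + 4.36 = -131.00 mGal

-131.0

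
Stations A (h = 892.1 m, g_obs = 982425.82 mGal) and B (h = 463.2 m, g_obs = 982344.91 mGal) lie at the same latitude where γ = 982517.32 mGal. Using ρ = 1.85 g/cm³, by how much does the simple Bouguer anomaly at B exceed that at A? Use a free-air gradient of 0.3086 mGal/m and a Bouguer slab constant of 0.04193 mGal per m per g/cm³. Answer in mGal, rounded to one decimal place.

Δg_SB(A) = 982425.82 − 982517.32 + 0.3086×892.1 − 0.04193×1.85×892.1 = 114.60 mGal
Δg_SB(B) = 982344.91 − 982517.32 + 0.3086×463.2 − 0.04193×1.85×463.2 = -65.40 mGal
Difference = -65.40 − (114.60) = -180.00 mGal

-180.0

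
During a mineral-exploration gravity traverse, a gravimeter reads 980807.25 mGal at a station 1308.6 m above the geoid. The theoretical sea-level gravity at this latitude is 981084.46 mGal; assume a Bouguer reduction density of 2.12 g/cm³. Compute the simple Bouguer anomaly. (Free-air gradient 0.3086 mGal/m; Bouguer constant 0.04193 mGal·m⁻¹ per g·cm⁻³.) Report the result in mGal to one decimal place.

10.3

Free-air correction = 0.3086 × 1308.6 = 403.83 mGal
Free-air anomaly = 980807.25 − 981084.46 + (403.83) = 126.62 mGal
Bouguer slab correction = 0.04193 × 2.12 × 1308.6 = 116.32 mGal
Simple Bouguer anomaly = 126.62 − (116.32) = 10.30 mGal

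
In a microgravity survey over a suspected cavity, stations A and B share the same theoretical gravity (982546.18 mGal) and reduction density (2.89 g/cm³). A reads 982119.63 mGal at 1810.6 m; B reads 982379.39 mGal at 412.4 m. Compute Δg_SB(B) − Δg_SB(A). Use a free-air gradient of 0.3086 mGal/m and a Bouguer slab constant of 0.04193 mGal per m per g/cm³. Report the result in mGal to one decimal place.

Δg_SB(A) = 982119.63 − 982546.18 + 0.3086×1810.6 − 0.04193×2.89×1810.6 = -87.20 mGal
Δg_SB(B) = 982379.39 − 982546.18 + 0.3086×412.4 − 0.04193×2.89×412.4 = -89.50 mGal
Difference = -89.50 − (-87.20) = -2.30 mGal

-2.3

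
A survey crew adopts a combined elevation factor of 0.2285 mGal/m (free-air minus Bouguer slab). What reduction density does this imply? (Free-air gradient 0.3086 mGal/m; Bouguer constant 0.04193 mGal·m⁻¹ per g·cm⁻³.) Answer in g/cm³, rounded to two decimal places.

0.2285 = 0.3086 − 0.04193 × ρ
ρ = (0.3086 − 0.2285) / 0.04193 = 1.91 g/cm³

1.91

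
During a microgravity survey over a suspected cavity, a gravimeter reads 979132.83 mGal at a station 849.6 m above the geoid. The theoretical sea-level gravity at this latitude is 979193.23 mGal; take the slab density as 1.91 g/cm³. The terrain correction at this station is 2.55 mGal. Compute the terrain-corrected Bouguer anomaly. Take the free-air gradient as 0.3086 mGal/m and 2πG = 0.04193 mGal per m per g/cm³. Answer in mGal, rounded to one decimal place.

Free-air correction = 0.3086 × 849.6 = 262.19 mGal
Free-air anomaly = 979132.83 − 979193.23 + (262.19) = 201.79 mGal
Bouguer slab correction = 0.04193 × 1.91 × 849.6 = 68.04 mGal
Simple Bouguer anomaly = 201.79 − (68.04) = 133.75 mGal
Complete Bouguer anomaly = 133.75 + 2.55 = 136.30 mGal

136.3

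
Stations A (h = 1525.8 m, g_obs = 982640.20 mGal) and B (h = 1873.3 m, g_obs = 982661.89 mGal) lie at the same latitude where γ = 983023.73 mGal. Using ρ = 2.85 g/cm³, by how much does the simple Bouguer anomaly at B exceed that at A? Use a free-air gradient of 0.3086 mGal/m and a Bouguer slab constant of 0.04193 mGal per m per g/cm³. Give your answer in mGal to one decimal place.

87.4

Δg_SB(A) = 982640.20 − 983023.73 + 0.3086×1525.8 − 0.04193×2.85×1525.8 = -95.00 mGal
Δg_SB(B) = 982661.89 − 983023.73 + 0.3086×1873.3 − 0.04193×2.85×1873.3 = -7.60 mGal
Difference = -7.60 − (-95.00) = 87.40 mGal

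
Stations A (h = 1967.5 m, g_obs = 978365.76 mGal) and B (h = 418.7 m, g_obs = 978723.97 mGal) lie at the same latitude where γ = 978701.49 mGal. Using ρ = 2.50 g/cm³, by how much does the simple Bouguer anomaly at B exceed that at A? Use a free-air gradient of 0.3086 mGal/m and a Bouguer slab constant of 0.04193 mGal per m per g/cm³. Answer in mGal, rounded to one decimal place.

Δg_SB(A) = 978365.76 − 978701.49 + 0.3086×1967.5 − 0.04193×2.50×1967.5 = 65.20 mGal
Δg_SB(B) = 978723.97 − 978701.49 + 0.3086×418.7 − 0.04193×2.50×418.7 = 107.80 mGal
Difference = 107.80 − (65.20) = 42.60 mGal

42.6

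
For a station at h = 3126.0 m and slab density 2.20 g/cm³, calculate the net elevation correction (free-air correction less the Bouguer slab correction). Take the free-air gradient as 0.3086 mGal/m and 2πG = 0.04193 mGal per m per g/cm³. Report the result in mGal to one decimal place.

676.3

Combined gradient = 0.3086 − 0.04193 × 2.20 = 0.2163540 mGal/m
Combined elevation correction = 0.2163540 × 3126.0 = 676.3 mGal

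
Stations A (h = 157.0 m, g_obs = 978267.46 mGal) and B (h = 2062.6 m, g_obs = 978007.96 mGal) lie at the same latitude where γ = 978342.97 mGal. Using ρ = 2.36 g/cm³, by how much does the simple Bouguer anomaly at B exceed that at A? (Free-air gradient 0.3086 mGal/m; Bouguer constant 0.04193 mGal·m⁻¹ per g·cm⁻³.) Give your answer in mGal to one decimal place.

140.0

Δg_SB(A) = 978267.46 − 978342.97 + 0.3086×157.0 − 0.04193×2.36×157.0 = -42.60 mGal
Δg_SB(B) = 978007.96 − 978342.97 + 0.3086×2062.6 − 0.04193×2.36×2062.6 = 97.40 mGal
Difference = 97.40 − (-42.60) = 140.00 mGal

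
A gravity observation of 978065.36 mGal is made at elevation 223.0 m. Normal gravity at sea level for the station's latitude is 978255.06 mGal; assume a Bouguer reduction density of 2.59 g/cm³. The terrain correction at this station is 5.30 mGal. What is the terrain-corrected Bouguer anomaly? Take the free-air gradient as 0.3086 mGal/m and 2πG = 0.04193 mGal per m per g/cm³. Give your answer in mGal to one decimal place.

-139.8

Free-air correction = 0.3086 × 223.0 = 68.82 mGal
Free-air anomaly = 978065.36 − 978255.06 + (68.82) = -120.88 mGal
Bouguer slab correction = 0.04193 × 2.59 × 223.0 = 24.22 mGal
Simple Bouguer anomaly = -120.88 − (24.22) = -145.10 mGal
Complete Bouguer anomaly = -145.10 + 5.30 = -139.80 mGal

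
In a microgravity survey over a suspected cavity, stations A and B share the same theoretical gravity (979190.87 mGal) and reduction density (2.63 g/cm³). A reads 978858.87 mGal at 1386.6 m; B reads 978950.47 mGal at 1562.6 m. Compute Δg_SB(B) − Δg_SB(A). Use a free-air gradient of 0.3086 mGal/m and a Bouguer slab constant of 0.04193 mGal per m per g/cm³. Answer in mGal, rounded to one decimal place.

126.5

Δg_SB(A) = 978858.87 − 979190.87 + 0.3086×1386.6 − 0.04193×2.63×1386.6 = -57.00 mGal
Δg_SB(B) = 978950.47 − 979190.87 + 0.3086×1562.6 − 0.04193×2.63×1562.6 = 69.50 mGal
Difference = 69.50 − (-57.00) = 126.50 mGal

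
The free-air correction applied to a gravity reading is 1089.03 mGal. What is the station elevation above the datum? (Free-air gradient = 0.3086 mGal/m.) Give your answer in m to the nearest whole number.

h = 1089.03 / 0.3086 = 3528.94 m

3529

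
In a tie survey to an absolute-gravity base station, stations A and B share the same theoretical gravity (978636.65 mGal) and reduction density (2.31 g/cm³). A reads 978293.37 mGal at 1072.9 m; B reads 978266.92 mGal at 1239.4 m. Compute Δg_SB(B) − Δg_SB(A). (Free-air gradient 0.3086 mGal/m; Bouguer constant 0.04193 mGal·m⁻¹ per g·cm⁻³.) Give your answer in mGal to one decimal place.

Δg_SB(A) = 978293.37 − 978636.65 + 0.3086×1072.9 − 0.04193×2.31×1072.9 = -116.10 mGal
Δg_SB(B) = 978266.92 − 978636.65 + 0.3086×1239.4 − 0.04193×2.31×1239.4 = -107.30 mGal
Difference = -107.30 − (-116.10) = 8.80 mGal

8.8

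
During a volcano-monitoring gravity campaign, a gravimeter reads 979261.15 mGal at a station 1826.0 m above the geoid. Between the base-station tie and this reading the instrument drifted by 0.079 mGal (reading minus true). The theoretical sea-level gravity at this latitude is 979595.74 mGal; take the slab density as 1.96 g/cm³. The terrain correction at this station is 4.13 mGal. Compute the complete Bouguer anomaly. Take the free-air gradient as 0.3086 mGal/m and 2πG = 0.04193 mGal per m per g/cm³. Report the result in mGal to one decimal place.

82.9

Drift-corrected reading = 979261.15 − (0.079) = 979261.071 mGal
Free-air correction = 0.3086 × 1826.0 = 563.50 mGal
Free-air anomaly = 979261.071 − 979595.74 + (563.50) = 228.831 mGal
Bouguer slab correction = 0.04193 × 1.96 × 1826.0 = 150.07 mGal
Simple Bouguer anomaly = 228.831 − (150.07) = 78.761 mGal
Complete Bouguer anomaly = 78.761 + 4.13 = 82.891 mGal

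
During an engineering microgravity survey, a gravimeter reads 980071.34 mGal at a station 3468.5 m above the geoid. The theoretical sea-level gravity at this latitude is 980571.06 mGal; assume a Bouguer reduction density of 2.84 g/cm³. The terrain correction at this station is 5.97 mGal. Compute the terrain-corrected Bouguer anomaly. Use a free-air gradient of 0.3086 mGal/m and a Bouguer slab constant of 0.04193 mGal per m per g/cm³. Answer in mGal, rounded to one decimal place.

Free-air correction = 0.3086 × 3468.5 = 1070.38 mGal
Free-air anomaly = 980071.34 − 980571.06 + (1070.38) = 570.66 mGal
Bouguer slab correction = 0.04193 × 2.84 × 3468.5 = 413.03 mGal
Simple Bouguer anomaly = 570.66 − (413.03) = 157.63 mGal
Complete Bouguer anomaly = 157.63 + 5.97 = 163.60 mGal

163.6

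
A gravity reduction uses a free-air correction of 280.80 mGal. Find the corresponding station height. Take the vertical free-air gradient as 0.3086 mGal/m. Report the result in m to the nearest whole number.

h = 280.80 / 0.3086 = 909.92 m

910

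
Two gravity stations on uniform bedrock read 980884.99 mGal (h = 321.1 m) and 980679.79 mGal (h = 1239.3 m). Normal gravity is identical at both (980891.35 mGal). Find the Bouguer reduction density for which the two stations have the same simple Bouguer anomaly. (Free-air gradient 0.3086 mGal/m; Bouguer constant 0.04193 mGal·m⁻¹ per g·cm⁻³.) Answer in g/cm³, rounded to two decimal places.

2.03

Δg_obs = 980679.79 − 980884.99 = -205.20 mGal over Δh = 1239.3 − 321.1 = 918.2 m
Equal Bouguer anomalies ⇒ Δg_obs + (0.3086 − 0.04193ρ)·Δh = 0
0.3086 − 0.04193ρ = −Δg_obs/Δh = 0.22348
ρ = (0.3086 − 0.22348) / 0.04193 = 2.03 g/cm³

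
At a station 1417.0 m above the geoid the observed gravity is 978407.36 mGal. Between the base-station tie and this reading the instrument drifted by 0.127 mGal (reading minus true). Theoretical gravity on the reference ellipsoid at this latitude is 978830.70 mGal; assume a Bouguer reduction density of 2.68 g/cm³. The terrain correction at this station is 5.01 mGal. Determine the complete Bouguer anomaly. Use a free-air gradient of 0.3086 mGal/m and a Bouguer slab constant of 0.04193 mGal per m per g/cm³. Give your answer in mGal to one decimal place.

-140.4

Drift-corrected reading = 978407.36 − (0.127) = 978407.233 mGal
Free-air correction = 0.3086 × 1417.0 = 437.29 mGal
Free-air anomaly = 978407.233 − 978830.70 + (437.29) = 13.823 mGal
Bouguer slab correction = 0.04193 × 2.68 × 1417.0 = 159.23 mGal
Simple Bouguer anomaly = 13.823 − (159.23) = -145.407 mGal
Complete Bouguer anomaly = -145.407 + 5.01 = -140.397 mGal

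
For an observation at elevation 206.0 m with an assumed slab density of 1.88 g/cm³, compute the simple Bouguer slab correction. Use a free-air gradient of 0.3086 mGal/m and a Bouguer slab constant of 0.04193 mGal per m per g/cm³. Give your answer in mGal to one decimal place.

16.2

Bouguer slab correction = 0.04193 × 1.88 × 206.0 = 16.2 mGal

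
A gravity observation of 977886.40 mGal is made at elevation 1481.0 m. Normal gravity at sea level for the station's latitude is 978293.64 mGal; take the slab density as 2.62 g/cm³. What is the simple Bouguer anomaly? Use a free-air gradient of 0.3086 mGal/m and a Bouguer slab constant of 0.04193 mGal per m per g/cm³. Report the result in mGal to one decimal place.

-112.9

Free-air correction = 0.3086 × 1481.0 = 457.04 mGal
Free-air anomaly = 977886.40 − 978293.64 + (457.04) = 49.80 mGal
Bouguer slab correction = 0.04193 × 2.62 × 1481.0 = 162.70 mGal
Simple Bouguer anomaly = 49.80 − (162.70) = -112.90 mGal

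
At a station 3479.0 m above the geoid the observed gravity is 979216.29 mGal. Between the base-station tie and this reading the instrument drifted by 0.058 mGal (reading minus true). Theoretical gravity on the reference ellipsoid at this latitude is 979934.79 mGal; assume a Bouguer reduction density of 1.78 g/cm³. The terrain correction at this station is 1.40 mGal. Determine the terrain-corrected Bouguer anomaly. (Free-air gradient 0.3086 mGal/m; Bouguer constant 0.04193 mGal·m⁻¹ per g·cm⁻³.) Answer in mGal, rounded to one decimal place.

96.8

Drift-corrected reading = 979216.29 − (0.058) = 979216.232 mGal
Free-air correction = 0.3086 × 3479.0 = 1073.62 mGal
Free-air anomaly = 979216.232 − 979934.79 + (1073.62) = 355.062 mGal
Bouguer slab correction = 0.04193 × 1.78 × 3479.0 = 259.66 mGal
Simple Bouguer anomaly = 355.062 − (259.66) = 95.402 mGal
Complete Bouguer anomaly = 95.402 + 1.40 = 96.802 mGal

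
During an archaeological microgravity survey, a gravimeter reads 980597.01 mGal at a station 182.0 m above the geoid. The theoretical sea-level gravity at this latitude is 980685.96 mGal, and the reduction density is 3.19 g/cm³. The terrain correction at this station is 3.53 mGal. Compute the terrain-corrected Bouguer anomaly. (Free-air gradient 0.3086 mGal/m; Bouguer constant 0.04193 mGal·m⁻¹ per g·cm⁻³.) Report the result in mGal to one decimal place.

-53.6

Free-air correction = 0.3086 × 182.0 = 56.17 mGal
Free-air anomaly = 980597.01 − 980685.96 + (56.17) = -32.78 mGal
Bouguer slab correction = 0.04193 × 3.19 × 182.0 = 24.34 mGal
Simple Bouguer anomaly = -32.78 − (24.34) = -57.12 mGal
Complete Bouguer anomaly = -57.12 + 3.53 = -53.59 mGal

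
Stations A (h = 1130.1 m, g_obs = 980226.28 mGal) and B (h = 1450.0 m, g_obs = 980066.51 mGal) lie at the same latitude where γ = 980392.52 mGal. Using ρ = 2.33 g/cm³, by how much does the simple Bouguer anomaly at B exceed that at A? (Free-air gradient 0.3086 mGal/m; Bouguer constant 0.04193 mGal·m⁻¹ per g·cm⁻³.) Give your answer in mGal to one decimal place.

Δg_SB(A) = 980226.28 − 980392.52 + 0.3086×1130.1 − 0.04193×2.33×1130.1 = 72.10 mGal
Δg_SB(B) = 980066.51 − 980392.52 + 0.3086×1450.0 − 0.04193×2.33×1450.0 = -20.20 mGal
Difference = -20.20 − (72.10) = -92.30 mGal

-92.3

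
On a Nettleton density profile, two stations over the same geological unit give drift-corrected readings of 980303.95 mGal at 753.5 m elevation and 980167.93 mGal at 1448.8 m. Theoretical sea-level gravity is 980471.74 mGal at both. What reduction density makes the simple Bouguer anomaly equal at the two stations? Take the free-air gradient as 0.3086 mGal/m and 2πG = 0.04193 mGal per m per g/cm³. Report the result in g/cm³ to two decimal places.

2.69

Δg_obs = 980167.93 − 980303.95 = -136.02 mGal over Δh = 1448.8 − 753.5 = 695.3 m
Equal Bouguer anomalies ⇒ Δg_obs + (0.3086 − 0.04193ρ)·Δh = 0
0.3086 − 0.04193ρ = −Δg_obs/Δh = 0.19563
ρ = (0.3086 − 0.19563) / 0.04193 = 2.69 g/cm³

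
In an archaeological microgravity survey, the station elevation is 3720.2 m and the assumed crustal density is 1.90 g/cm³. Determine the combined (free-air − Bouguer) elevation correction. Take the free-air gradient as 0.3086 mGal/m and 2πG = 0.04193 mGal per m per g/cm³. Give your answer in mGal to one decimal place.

Combined gradient = 0.3086 − 0.04193 × 1.90 = 0.2289330 mGal/m
Combined elevation correction = 0.2289330 × 3720.2 = 851.7 mGal

851.7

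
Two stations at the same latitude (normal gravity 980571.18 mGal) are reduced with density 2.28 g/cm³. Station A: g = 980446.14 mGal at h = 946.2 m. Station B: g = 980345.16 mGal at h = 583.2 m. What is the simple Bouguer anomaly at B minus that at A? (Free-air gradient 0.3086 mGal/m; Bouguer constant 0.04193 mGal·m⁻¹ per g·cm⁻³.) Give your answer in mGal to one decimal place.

Δg_SB(A) = 980446.14 − 980571.18 + 0.3086×946.2 − 0.04193×2.28×946.2 = 76.50 mGal
Δg_SB(B) = 980345.16 − 980571.18 + 0.3086×583.2 − 0.04193×2.28×583.2 = -101.80 mGal
Difference = -101.80 − (76.50) = -178.30 mGal

-178.3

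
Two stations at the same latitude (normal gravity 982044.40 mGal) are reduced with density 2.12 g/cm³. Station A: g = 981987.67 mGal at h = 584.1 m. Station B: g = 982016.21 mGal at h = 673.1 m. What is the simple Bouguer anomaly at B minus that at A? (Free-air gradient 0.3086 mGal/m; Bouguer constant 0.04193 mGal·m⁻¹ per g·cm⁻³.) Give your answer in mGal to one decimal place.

48.1

Δg_SB(A) = 981987.67 − 982044.40 + 0.3086×584.1 − 0.04193×2.12×584.1 = 71.60 mGal
Δg_SB(B) = 982016.21 − 982044.40 + 0.3086×673.1 − 0.04193×2.12×673.1 = 119.70 mGal
Difference = 119.70 − (71.60) = 48.10 mGal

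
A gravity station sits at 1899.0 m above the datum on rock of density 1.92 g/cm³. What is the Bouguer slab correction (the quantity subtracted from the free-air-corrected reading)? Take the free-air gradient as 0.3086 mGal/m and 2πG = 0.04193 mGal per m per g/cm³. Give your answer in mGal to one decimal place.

152.9

Bouguer slab correction = 0.04193 × 1.92 × 1899.0 = 152.9 mGal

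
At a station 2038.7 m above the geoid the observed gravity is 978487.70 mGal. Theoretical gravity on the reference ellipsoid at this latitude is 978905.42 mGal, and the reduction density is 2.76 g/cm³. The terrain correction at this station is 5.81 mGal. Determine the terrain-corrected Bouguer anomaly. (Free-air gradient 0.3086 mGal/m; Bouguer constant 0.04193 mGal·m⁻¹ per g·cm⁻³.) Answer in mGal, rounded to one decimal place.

Free-air correction = 0.3086 × 2038.7 = 629.14 mGal
Free-air anomaly = 978487.70 − 978905.42 + (629.14) = 211.42 mGal
Bouguer slab correction = 0.04193 × 2.76 × 2038.7 = 235.93 mGal
Simple Bouguer anomaly = 211.42 − (235.93) = -24.51 mGal
Complete Bouguer anomaly = -24.51 + 5.81 = -18.70 mGal

-18.7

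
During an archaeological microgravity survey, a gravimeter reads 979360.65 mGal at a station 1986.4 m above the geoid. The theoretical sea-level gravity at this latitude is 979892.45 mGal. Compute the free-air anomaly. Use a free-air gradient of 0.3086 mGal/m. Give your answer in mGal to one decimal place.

81.2

Free-air correction = 0.3086 × 1986.4 = 613.00 mGal
Free-air anomaly = 979360.65 − 979892.45 + (613.00) = 81.20 mGal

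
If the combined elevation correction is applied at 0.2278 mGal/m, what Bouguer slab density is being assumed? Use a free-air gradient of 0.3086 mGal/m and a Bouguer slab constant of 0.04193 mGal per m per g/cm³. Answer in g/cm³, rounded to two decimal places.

0.2278 = 0.3086 − 0.04193 × ρ
ρ = (0.3086 − 0.2278) / 0.04193 = 1.93 g/cm³

1.93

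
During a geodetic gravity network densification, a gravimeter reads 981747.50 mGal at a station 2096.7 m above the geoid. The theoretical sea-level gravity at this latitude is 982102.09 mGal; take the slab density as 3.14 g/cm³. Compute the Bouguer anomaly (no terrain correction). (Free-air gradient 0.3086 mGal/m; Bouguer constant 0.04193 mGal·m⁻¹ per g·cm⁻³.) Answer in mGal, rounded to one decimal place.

16.4

Free-air correction = 0.3086 × 2096.7 = 647.04 mGal
Free-air anomaly = 981747.50 − 982102.09 + (647.04) = 292.45 mGal
Bouguer slab correction = 0.04193 × 3.14 × 2096.7 = 276.05 mGal
Simple Bouguer anomaly = 292.45 − (276.05) = 16.40 mGal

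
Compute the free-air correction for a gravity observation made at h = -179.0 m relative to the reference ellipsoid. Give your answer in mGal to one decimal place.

Free-air correction = 0.3086 × -179.0 = -55.2 mGal

-55.2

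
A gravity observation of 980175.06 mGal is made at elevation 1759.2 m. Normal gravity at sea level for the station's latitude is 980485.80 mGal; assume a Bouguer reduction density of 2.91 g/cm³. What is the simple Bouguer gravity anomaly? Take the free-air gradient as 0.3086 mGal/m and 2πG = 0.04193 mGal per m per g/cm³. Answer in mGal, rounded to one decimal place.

Free-air correction = 0.3086 × 1759.2 = 542.89 mGal
Free-air anomaly = 980175.06 − 980485.80 + (542.89) = 232.15 mGal
Bouguer slab correction = 0.04193 × 2.91 × 1759.2 = 214.65 mGal
Simple Bouguer anomaly = 232.15 − (214.65) = 17.50 mGal

17.5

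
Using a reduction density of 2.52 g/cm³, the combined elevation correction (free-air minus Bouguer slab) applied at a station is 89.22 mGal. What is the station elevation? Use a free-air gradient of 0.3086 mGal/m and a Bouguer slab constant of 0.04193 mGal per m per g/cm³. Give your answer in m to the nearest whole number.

Combined gradient = 0.3086 − 0.04193 × 2.52 = 0.2029364 mGal/m
h = 89.22 / 0.2029364 = 439.65 m

440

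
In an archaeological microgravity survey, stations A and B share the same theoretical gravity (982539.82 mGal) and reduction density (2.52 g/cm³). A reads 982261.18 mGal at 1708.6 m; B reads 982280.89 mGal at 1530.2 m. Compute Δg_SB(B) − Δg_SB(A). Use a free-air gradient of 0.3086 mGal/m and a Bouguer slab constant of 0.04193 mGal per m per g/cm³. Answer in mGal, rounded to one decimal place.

Δg_SB(A) = 982261.18 − 982539.82 + 0.3086×1708.6 − 0.04193×2.52×1708.6 = 68.10 mGal
Δg_SB(B) = 982280.89 − 982539.82 + 0.3086×1530.2 − 0.04193×2.52×1530.2 = 51.60 mGal
Difference = 51.60 − (68.10) = -16.50 mGal

-16.5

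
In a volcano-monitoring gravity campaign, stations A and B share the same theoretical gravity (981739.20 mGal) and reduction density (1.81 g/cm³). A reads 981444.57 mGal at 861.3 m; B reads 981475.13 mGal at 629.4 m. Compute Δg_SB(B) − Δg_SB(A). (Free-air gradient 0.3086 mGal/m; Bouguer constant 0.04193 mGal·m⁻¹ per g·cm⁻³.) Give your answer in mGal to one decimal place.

-23.4

Δg_SB(A) = 981444.57 − 981739.20 + 0.3086×861.3 − 0.04193×1.81×861.3 = -94.20 mGal
Δg_SB(B) = 981475.13 − 981739.20 + 0.3086×629.4 − 0.04193×1.81×629.4 = -117.60 mGal
Difference = -117.60 − (-94.20) = -23.40 mGal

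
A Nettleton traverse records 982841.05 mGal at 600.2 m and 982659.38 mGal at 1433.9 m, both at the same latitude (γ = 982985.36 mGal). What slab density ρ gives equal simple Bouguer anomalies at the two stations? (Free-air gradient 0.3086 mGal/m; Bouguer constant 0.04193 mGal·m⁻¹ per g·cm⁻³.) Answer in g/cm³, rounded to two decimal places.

Δg_obs = 982659.38 − 982841.05 = -181.67 mGal over Δh = 1433.9 − 600.2 = 833.7 m
Equal Bouguer anomalies ⇒ Δg_obs + (0.3086 − 0.04193ρ)·Δh = 0
0.3086 − 0.04193ρ = −Δg_obs/Δh = 0.21791
ρ = (0.3086 − 0.21791) / 0.04193 = 2.16 g/cm³

2.16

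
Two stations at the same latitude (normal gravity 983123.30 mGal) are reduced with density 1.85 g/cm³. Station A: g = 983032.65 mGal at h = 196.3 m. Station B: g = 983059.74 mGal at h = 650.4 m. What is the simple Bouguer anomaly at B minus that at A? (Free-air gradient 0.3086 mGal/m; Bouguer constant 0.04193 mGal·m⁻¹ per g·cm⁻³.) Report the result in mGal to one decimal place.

132.0

Δg_SB(A) = 983032.65 − 983123.30 + 0.3086×196.3 − 0.04193×1.85×196.3 = -45.30 mGal
Δg_SB(B) = 983059.74 − 983123.30 + 0.3086×650.4 − 0.04193×1.85×650.4 = 86.70 mGal
Difference = 86.70 − (-45.30) = 132.00 mGal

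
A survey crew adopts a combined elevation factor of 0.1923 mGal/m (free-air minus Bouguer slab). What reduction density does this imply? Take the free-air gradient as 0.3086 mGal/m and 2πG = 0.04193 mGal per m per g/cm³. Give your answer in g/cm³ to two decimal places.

2.77

0.1923 = 0.3086 − 0.04193 × ρ
ρ = (0.3086 − 0.1923) / 0.04193 = 2.77 g/cm³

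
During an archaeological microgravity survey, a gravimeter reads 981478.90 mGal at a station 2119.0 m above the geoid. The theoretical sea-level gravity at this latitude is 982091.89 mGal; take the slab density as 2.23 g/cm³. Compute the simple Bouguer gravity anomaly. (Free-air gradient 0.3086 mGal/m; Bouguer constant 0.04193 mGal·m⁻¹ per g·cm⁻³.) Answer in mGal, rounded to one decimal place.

-157.2

Free-air correction = 0.3086 × 2119.0 = 653.92 mGal
Free-air anomaly = 981478.90 − 982091.89 + (653.92) = 40.93 mGal
Bouguer slab correction = 0.04193 × 2.23 × 2119.0 = 198.13 mGal
Simple Bouguer anomaly = 40.93 − (198.13) = -157.20 mGal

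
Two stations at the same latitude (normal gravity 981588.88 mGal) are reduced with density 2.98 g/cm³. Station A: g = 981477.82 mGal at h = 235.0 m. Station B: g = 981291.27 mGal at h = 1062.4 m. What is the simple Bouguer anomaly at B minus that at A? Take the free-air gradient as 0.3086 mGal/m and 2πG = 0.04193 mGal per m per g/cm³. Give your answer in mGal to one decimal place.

-34.6

Δg_SB(A) = 981477.82 − 981588.88 + 0.3086×235.0 − 0.04193×2.98×235.0 = -67.90 mGal
Δg_SB(B) = 981291.27 − 981588.88 + 0.3086×1062.4 − 0.04193×2.98×1062.4 = -102.50 mGal
Difference = -102.50 − (-67.90) = -34.60 mGal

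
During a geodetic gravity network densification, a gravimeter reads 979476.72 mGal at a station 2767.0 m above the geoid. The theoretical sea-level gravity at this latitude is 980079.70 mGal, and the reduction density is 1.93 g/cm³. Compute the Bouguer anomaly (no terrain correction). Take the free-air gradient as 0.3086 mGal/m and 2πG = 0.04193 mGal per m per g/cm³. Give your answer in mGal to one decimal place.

Free-air correction = 0.3086 × 2767.0 = 853.90 mGal
Free-air anomaly = 979476.72 − 980079.70 + (853.90) = 250.92 mGal
Bouguer slab correction = 0.04193 × 1.93 × 2767.0 = 223.92 mGal
Simple Bouguer anomaly = 250.92 − (223.92) = 27.00 mGal

27.0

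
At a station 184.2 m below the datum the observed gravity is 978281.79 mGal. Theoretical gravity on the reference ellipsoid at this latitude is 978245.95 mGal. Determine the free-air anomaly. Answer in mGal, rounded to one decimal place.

-21.0

Free-air correction = 0.3086 × -184.2 = -56.84 mGal
Free-air anomaly = 978281.79 − 978245.95 + (-56.84) = -21.00 mGal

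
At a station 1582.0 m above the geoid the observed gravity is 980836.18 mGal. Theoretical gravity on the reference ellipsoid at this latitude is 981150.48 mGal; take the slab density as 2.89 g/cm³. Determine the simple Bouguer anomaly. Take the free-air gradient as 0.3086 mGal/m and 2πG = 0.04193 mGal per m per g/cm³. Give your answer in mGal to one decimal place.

-17.8

Free-air correction = 0.3086 × 1582.0 = 488.21 mGal
Free-air anomaly = 980836.18 − 981150.48 + (488.21) = 173.91 mGal
Bouguer slab correction = 0.04193 × 2.89 × 1582.0 = 191.70 mGal
Simple Bouguer anomaly = 173.91 − (191.70) = -17.79 mGal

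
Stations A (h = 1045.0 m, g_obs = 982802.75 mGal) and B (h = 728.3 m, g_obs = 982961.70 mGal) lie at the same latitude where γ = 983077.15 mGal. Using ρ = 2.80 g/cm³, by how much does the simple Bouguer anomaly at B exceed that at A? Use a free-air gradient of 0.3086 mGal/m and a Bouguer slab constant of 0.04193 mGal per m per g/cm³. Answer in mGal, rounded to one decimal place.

Δg_SB(A) = 982802.75 − 983077.15 + 0.3086×1045.0 − 0.04193×2.80×1045.0 = -74.60 mGal
Δg_SB(B) = 982961.70 − 983077.15 + 0.3086×728.3 − 0.04193×2.80×728.3 = 23.80 mGal
Difference = 23.80 − (-74.60) = 98.40 mGal

98.4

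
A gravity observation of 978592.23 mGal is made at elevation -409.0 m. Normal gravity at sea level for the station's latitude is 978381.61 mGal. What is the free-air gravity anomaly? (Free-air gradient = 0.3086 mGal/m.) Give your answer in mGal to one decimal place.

Free-air correction = 0.3086 × -409.0 = -126.22 mGal
Free-air anomaly = 978592.23 − 978381.61 + (-126.22) = 84.40 mGal

84.4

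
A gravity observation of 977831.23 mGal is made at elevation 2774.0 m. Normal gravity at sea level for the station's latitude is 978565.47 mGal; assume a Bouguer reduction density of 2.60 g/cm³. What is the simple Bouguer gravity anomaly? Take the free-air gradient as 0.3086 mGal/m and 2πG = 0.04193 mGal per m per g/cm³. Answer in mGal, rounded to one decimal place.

Free-air correction = 0.3086 × 2774.0 = 856.06 mGal
Free-air anomaly = 977831.23 − 978565.47 + (856.06) = 121.82 mGal
Bouguer slab correction = 0.04193 × 2.60 × 2774.0 = 302.42 mGal
Simple Bouguer anomaly = 121.82 − (302.42) = -180.60 mGal

-180.6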